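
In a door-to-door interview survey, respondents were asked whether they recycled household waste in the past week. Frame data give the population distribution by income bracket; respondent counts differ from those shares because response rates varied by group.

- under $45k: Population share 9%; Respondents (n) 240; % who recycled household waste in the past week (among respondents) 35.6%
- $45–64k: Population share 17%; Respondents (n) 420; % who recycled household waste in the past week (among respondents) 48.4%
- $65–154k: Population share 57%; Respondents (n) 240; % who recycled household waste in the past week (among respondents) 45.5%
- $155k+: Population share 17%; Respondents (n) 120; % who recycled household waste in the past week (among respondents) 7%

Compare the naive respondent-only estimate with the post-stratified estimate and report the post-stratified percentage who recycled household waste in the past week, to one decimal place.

Naive respondent-only estimate (weights = respondent counts):
  (240/1020)×35.6 + (420/1020)×48.4 + (240/1020)×45.5 + (120/1020)×7 = 39.8353%
Reweighting by population income bracket shares:
  0.09×35.6 + 0.17×48.4 + 0.57×45.5 + 0.17×7 = 38.557%

38.6%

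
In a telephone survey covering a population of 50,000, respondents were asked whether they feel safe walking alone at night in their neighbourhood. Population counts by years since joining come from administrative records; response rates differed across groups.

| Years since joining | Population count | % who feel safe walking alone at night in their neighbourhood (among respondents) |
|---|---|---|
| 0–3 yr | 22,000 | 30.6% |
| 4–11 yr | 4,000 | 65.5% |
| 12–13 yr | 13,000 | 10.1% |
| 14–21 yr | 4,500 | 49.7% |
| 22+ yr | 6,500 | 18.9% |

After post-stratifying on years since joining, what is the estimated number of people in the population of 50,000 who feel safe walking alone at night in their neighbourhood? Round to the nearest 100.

Each cell contributes its population count × the respondent rate:
  0–3 yr: 22,000 × 30.6% = 6732
  4–11 yr: 4,000 × 65.5% = 2620
  12–13 yr: 13,000 × 10.1% = 1313
  14–21 yr: 4,500 × 49.7% = 2236.5
  22+ yr: 6,500 × 18.9% = 1228.5
Estimated total = 14,130 → 14,100.

14,100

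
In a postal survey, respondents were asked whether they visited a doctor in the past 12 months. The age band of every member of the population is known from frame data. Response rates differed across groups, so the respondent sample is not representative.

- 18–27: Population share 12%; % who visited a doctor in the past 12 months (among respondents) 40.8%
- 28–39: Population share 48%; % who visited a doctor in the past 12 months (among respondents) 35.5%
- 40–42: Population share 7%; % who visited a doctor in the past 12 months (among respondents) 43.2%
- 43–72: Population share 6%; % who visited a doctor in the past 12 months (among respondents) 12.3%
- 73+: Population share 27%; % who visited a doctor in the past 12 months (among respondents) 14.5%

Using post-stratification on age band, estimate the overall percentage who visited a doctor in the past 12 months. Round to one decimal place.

29.6%

Each cell contributes population-share × respondent value:
  18–27: 0.12 × 40.8 = 4.896
  28–39: 0.48 × 35.5 = 17.04
  40–42: 0.07 × 43.2 = 3.024
  43–72: 0.06 × 12.3 = 0.738
  73+: 0.27 × 14.5 = 3.915
Post-stratified estimate = 29.613 → 29.6%.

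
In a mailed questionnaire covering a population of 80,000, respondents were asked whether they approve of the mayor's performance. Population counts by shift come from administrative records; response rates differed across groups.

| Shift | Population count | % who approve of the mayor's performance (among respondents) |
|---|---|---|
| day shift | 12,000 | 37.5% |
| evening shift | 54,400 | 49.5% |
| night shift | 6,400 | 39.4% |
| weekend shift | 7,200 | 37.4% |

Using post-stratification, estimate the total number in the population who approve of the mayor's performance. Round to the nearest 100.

Each cell contributes its population count × the respondent rate:
  day shift: 12,000 × 37.5% = 4500
  evening shift: 54,400 × 49.5% = 26,928
  night shift: 6,400 × 39.4% = 2521.6
  weekend shift: 7,200 × 37.4% = 2692.8
Estimated total = 36642.4 → 36,600.

36,600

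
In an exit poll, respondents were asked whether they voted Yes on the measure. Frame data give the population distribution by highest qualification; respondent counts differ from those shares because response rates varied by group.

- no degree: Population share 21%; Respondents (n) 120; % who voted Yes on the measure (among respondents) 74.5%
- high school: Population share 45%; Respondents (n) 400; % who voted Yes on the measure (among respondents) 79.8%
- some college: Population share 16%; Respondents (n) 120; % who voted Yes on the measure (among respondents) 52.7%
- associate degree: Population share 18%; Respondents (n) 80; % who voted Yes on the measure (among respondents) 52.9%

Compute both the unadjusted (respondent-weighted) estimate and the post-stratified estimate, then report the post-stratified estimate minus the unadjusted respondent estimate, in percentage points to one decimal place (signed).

Without adjustment, the pooled respondent share is:
  (120/720)×74.5 + (400/720)×79.8 + (120/720)×52.7 + (80/720)×52.9 = 71.4111%
Reweighting by population highest qualification shares:
  0.21×74.5 + 0.45×79.8 + 0.16×52.7 + 0.18×52.9 = 69.509%
Difference = 69.509 − 71.4111 = -1.9021 pp.

-1.9 percentage points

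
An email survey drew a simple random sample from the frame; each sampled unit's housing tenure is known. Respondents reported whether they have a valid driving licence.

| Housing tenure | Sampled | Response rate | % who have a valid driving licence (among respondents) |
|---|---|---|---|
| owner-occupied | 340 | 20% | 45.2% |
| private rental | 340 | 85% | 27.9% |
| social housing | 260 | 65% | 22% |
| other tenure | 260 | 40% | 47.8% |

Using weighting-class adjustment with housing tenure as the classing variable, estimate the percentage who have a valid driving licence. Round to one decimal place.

35.8%

With weight = n_sampled/n_responded per class, the weighted class total is n_sampled:
  owner-occupied: 340 × 45.2 = 15368
  private rental: 340 × 27.9 = 9486
  social housing: 260 × 22 = 5720
  other tenure: 260 × 47.8 = 12,428
Adjusted estimate = 43,002 / 1,200 = 35.835 → 35.8%.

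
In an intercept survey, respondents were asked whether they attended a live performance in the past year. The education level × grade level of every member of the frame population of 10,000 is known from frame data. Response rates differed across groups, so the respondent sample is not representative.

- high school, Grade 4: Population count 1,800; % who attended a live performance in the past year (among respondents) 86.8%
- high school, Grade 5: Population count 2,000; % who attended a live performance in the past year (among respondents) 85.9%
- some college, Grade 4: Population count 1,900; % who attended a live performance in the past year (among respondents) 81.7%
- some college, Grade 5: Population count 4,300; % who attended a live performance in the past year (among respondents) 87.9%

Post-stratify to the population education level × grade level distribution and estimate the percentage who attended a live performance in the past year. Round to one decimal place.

86.1%

Weight each group's respondent value by its population share:
  high school, Grade 4: (1,800/10,000) × 86.8 = 15.624
  high school, Grade 5: (2,000/10,000) × 85.9 = 17.18
  some college, Grade 4: (1,900/10,000) × 81.7 = 15.523
  some college, Grade 5: (4,300/10,000) × 87.9 = 37.797
Post-stratified estimate = 86.124 → 86.1%.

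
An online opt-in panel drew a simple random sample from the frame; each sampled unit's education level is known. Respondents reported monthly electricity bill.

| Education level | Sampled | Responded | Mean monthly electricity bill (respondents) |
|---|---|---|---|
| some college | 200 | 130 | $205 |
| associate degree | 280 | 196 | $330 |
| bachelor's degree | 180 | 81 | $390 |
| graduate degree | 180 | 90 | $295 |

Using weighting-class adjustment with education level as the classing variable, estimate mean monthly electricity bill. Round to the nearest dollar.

$306

Response rates by class: some college 130/200 = 65%, associate degree 196/280 = 70%, bachelor's degree 81/180 = 45%, graduate degree 90/180 = 50%.
With weight = n_sampled/n_responded per class, the weighted class total is n_sampled:
  some college: 200 × 205 = 41,000
  associate degree: 280 × 330 = 92,400
  bachelor's degree: 180 × 390 = 70,200
  graduate degree: 180 × 295 = 53,100
Adjusted estimate = 256,700 / 840 = 305.595 → $306.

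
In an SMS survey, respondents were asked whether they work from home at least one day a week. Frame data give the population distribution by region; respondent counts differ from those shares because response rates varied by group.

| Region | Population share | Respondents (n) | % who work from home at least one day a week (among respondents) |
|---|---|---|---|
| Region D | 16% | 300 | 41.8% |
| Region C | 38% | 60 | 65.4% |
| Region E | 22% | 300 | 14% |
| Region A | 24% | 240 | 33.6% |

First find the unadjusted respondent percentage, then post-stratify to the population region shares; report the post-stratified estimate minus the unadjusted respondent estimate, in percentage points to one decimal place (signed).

+10.8 percentage points

Naive respondent-only estimate (weights = respondent counts):
  (300/900)×41.8 + (60/900)×65.4 + (300/900)×14 + (240/900)×33.6 = 31.92%
Post-stratified estimate weights by population shares:
  0.16×41.8 + 0.38×65.4 + 0.22×14 + 0.24×33.6 = 42.684%
Difference = 42.684 − 31.92 = 10.764 pp.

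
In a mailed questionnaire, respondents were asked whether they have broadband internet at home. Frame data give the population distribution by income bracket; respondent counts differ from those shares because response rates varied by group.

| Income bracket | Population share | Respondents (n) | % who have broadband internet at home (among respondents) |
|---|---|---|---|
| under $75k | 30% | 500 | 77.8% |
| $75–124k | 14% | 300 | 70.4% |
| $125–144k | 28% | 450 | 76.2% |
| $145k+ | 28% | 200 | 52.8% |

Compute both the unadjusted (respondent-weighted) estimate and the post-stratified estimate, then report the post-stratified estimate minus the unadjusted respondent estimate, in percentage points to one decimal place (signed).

Without adjustment, the pooled respondent share is:
  (500/1450)×77.8 + (300/1450)×70.4 + (450/1450)×76.2 + (200/1450)×52.8 = 72.3241%
Reweighting by population income bracket shares:
  0.3×77.8 + 0.14×70.4 + 0.28×76.2 + 0.28×52.8 = 69.316%
Difference = 69.316 − 72.3241 = -3.0081 pp.

-3.0 percentage points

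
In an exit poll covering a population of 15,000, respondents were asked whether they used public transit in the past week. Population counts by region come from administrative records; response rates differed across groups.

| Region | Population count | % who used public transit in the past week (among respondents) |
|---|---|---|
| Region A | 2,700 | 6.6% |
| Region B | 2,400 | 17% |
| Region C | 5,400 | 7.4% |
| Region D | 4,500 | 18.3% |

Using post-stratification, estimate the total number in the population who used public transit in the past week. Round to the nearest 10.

Each cell contributes its population count × the respondent rate:
  Region A: 2,700 × 6.6% = 178.2
  Region B: 2,400 × 17% = 408
  Region C: 5,400 × 7.4% = 399.6
  Region D: 4,500 × 18.3% = 823.5
Estimated total = 1809.3 → 1,810.

1,810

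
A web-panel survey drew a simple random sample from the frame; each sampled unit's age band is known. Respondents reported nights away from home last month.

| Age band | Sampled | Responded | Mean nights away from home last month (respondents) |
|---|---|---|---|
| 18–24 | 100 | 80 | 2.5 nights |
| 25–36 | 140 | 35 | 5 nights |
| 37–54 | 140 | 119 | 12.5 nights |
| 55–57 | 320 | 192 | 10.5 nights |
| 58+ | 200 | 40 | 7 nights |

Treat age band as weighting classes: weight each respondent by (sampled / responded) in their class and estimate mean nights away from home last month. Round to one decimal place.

8.3

Response rates by class: 18–24 80/100 = 80%, 25–36 35/140 = 25%, 37–54 119/140 = 85%, 55–57 192/320 = 60%, 58+ 40/200 = 20%.
Weighting each respondent by the inverse class response rate inflates each class back to its sampled size, so the class weight is n_sampled:
  18–24: 100 × 2.5 = 250
  25–36: 140 × 5 = 700
  37–54: 140 × 12.5 = 1750
  55–57: 320 × 10.5 = 3360
  58+: 200 × 7 = 1400
Adjusted estimate = 7460 / 900 = 8.28889 → 8.3.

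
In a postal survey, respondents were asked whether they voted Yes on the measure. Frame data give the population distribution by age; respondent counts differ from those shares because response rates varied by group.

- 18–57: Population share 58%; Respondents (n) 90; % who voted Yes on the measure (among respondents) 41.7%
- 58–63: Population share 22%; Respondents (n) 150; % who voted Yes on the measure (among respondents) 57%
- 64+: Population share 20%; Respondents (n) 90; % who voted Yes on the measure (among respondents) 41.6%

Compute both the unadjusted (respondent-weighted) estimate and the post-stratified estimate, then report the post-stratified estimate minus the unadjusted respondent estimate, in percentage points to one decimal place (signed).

-3.6 percentage points

Naive respondent-only estimate (weights = respondent counts):
  (90/330)×41.7 + (150/330)×57 + (90/330)×41.6 = 48.6273%
Post-stratifying to population shares instead:
  0.58×41.7 + 0.22×57 + 0.2×41.6 = 45.046%
Difference = 45.046 − 48.6273 = -3.5813 pp.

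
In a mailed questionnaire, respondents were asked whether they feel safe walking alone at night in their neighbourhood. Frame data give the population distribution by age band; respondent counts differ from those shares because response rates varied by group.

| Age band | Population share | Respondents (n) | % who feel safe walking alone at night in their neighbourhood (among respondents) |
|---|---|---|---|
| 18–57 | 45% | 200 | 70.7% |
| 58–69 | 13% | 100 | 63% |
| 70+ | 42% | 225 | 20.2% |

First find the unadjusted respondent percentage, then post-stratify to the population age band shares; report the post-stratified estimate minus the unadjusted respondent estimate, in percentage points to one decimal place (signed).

+0.9 percentage points

Without adjustment, the pooled respondent share is:
  (200/525)×70.7 + (100/525)×63 + (225/525)×20.2 = 47.5905%
Post-stratifying to population shares instead:
  0.45×70.7 + 0.13×63 + 0.42×20.2 = 48.489%
Difference = 48.489 − 47.5905 = 0.8985 pp.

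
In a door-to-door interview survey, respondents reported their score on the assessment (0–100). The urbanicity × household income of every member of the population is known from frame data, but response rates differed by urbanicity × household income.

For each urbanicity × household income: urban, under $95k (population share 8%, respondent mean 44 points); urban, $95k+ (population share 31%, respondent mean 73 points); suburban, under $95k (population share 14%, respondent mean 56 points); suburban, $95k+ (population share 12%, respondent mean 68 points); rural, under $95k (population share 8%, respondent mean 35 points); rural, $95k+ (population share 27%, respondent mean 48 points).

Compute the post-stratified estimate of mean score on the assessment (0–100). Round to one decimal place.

57.9

Weight each group's respondent value by its population share:
  urban, under $95k: 0.08 × 44 = 3.52
  urban, $95k+: 0.31 × 73 = 22.63
  suburban, under $95k: 0.14 × 56 = 7.84
  suburban, $95k+: 0.12 × 68 = 8.16
  rural, under $95k: 0.08 × 35 = 2.8
  rural, $95k+: 0.27 × 48 = 12.96
Post-stratified estimate = 57.91 → 57.9.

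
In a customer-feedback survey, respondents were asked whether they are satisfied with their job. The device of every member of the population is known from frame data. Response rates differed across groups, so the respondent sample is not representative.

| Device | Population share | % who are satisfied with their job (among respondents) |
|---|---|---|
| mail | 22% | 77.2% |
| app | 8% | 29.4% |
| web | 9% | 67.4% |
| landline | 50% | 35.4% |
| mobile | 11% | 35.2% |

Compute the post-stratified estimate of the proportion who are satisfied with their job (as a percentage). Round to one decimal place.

47.0%

Each cell contributes population-share × respondent value:
  mail: 0.22 × 77.2 = 16.984
  app: 0.08 × 29.4 = 2.352
  web: 0.09 × 67.4 = 6.066
  landline: 0.5 × 35.4 = 17.7
  mobile: 0.11 × 35.2 = 3.872
Post-stratified estimate = 46.974 → 47.0%.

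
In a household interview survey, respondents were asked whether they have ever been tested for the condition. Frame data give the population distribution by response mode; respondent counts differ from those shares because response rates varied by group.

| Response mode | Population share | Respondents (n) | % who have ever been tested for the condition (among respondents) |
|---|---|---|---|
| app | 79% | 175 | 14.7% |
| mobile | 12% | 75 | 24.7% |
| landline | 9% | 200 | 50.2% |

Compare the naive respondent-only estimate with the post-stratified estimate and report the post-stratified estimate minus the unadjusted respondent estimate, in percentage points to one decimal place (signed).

Unadjusted (pooled respondent) estimate weights by respondent counts:
  (175/450)×14.7 + (75/450)×24.7 + (200/450)×50.2 = 32.1444%
Reweighting by population response mode shares:
  0.79×14.7 + 0.12×24.7 + 0.09×50.2 = 19.095%
Difference = 19.095 − 32.1444 = -13.0494 pp.

-13.0 percentage points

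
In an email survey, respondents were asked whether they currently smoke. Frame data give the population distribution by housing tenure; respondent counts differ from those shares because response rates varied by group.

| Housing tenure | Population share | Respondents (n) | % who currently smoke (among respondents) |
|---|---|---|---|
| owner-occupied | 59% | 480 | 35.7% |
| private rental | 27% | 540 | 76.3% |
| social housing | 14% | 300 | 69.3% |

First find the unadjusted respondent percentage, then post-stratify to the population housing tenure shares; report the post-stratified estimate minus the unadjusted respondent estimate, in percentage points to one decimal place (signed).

Without adjustment, the pooled respondent share is:
  (480/1320)×35.7 + (540/1320)×76.3 + (300/1320)×69.3 = 59.9455%
Post-stratifying to population shares instead:
  0.59×35.7 + 0.27×76.3 + 0.14×69.3 = 51.366%
Difference = 51.366 − 59.9455 = -8.5795 pp.

-8.6 percentage points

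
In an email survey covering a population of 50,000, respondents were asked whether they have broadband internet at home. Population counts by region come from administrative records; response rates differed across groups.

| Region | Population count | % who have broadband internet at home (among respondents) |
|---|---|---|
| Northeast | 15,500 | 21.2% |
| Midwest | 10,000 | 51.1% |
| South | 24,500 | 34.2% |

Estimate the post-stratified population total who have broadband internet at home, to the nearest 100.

16,800

Estimated count per cell = population count × respondent percentage:
  Northeast: 15,500 × 21.2% = 3286
  Midwest: 10,000 × 51.1% = 5110
  South: 24,500 × 34.2% = 8379
Estimated total = 16,775 → 16,800.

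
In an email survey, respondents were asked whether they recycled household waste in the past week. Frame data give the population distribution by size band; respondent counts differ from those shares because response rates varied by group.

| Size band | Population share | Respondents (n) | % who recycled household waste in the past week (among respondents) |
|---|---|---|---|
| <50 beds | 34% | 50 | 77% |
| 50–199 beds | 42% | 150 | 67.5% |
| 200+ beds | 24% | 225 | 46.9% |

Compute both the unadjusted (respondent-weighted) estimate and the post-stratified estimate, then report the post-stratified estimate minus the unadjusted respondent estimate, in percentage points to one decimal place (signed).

Without adjustment, the pooled respondent share is:
  (50/425)×77 + (150/425)×67.5 + (225/425)×46.9 = 57.7118%
Post-stratifying to population shares instead:
  0.34×77 + 0.42×67.5 + 0.24×46.9 = 65.786%
Difference = 65.786 − 57.7118 = 8.0742 pp.

+8.1 percentage points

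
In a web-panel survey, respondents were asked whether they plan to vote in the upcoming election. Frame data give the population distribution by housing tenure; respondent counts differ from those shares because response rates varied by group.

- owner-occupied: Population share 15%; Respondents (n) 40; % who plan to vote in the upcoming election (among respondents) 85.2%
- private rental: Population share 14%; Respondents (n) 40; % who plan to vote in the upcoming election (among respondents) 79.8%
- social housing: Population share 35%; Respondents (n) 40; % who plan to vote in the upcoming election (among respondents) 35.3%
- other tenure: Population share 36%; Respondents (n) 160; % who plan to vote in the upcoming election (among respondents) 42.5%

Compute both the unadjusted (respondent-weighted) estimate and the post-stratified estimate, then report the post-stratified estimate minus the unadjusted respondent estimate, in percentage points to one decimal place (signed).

-1.3 percentage points

Without adjustment, the pooled respondent share is:
  (40/280)×85.2 + (40/280)×79.8 + (40/280)×35.3 + (160/280)×42.5 = 52.9%
Post-stratified estimate weights by population shares:
  0.15×85.2 + 0.14×79.8 + 0.35×35.3 + 0.36×42.5 = 51.607%
Difference = 51.607 − 52.9 = -1.293 pp.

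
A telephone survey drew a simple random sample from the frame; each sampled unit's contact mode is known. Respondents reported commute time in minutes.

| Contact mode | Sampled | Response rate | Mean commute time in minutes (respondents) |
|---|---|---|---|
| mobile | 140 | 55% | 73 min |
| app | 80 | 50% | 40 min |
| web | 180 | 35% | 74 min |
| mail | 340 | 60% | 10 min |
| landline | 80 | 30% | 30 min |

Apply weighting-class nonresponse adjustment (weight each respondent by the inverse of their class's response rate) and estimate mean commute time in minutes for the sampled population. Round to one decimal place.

Inverse-response-rate weighting restores each class to its sampled count, so class totals weight by n_sampled:
  mobile: 140 × 73 = 10,220
  app: 80 × 40 = 3200
  web: 180 × 74 = 13,320
  mail: 340 × 10 = 3400
  landline: 80 × 30 = 2400
Adjusted estimate = 32,540 / 820 = 39.6829 → 39.7.

39.7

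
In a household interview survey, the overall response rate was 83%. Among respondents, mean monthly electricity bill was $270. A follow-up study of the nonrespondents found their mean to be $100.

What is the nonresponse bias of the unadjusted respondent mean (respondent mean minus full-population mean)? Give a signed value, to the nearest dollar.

+$29

Nonresponse fraction = 1 − 0.83 = 0.17.
Bias = (nonresponse fraction) × (respondent mean − nonrespondent mean)
     = 0.17 × (270 − 100) = 0.17 × 170 = 28.9.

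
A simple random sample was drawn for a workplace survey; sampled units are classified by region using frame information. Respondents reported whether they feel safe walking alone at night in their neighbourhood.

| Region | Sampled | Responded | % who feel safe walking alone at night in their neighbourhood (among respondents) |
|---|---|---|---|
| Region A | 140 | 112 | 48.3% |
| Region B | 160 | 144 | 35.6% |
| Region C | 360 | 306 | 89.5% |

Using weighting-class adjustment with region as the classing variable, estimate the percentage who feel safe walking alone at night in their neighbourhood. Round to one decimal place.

Class response rates: Region A 112/140 = 80%, Region B 144/160 = 90%, Region C 306/360 = 85%.
Each respondent's weight = sampled/responded in their class; summing within a class gives n_sampled, so:
  Region A: 140 × 48.3 = 6762
  Region B: 160 × 35.6 = 5696
  Region C: 360 × 89.5 = 32,220
Adjusted estimate = 44,678 / 660 = 67.6939 → 67.7%.

67.7%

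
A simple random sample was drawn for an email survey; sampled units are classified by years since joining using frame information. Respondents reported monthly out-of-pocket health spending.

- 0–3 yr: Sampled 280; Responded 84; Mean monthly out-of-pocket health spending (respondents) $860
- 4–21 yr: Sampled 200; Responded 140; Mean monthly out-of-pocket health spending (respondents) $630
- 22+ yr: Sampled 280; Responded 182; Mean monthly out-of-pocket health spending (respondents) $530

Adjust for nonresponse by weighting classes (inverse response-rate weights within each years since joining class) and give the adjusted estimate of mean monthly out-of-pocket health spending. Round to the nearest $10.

Response rates by class: 0–3 yr 84/280 = 30%, 4–21 yr 140/200 = 70%, 22+ yr 182/280 = 65%.
With weight = n_sampled/n_responded per class, the weighted class total is n_sampled:
  0–3 yr: 280 × 860 = 240,800
  4–21 yr: 200 × 630 = 126,000
  22+ yr: 280 × 530 = 148,400
Adjusted estimate = 515,200 / 760 = 677.895 → $680.

$680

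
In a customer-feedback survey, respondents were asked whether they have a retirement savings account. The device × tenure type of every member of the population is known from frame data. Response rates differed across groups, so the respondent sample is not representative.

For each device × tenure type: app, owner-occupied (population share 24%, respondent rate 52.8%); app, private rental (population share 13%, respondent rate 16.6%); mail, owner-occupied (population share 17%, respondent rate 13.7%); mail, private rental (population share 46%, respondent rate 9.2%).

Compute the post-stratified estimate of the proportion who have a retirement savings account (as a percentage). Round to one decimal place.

Each cell contributes population-share × respondent value:
  app, owner-occupied: 0.24 × 52.8 = 12.672
  app, private rental: 0.13 × 16.6 = 2.158
  mail, owner-occupied: 0.17 × 13.7 = 2.329
  mail, private rental: 0.46 × 9.2 = 4.232
Post-stratified estimate = 21.391 → 21.4%.

21.4%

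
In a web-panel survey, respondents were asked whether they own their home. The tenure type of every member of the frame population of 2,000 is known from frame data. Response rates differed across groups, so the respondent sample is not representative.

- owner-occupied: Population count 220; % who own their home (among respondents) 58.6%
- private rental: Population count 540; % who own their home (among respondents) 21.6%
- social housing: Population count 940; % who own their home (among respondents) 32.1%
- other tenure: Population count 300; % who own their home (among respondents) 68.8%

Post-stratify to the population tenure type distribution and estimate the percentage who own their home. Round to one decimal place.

Post-stratification weights by population share, not respondent share:
  owner-occupied: (220/2,000) × 58.6 = 6.446
  private rental: (540/2,000) × 21.6 = 5.832
  social housing: (940/2,000) × 32.1 = 15.087
  other tenure: (300/2,000) × 68.8 = 10.32
Post-stratified estimate = 37.685 → 37.7%.

37.7%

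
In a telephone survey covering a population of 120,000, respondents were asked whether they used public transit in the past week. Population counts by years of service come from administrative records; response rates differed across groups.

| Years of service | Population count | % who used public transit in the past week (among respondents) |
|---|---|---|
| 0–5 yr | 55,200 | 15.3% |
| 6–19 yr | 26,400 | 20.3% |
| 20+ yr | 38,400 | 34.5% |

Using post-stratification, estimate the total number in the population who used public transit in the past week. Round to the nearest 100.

Apply each group's respondent rate to its population count:
  0–5 yr: 55,200 × 15.3% = 8445.6
  6–19 yr: 26,400 × 20.3% = 5359.2
  20+ yr: 38,400 × 34.5% = 13,248
Estimated total = 27052.8 → 27,100.

27,100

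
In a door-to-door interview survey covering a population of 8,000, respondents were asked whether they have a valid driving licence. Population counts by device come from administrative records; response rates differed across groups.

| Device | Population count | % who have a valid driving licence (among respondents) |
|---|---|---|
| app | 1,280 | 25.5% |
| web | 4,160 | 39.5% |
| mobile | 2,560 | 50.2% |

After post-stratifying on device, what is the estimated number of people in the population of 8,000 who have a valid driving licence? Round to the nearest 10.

Estimated count per cell = population count × respondent percentage:
  app: 1,280 × 25.5% = 326.4
  web: 4,160 × 39.5% = 1643.2
  mobile: 2,560 × 50.2% = 1285.12
Estimated total = 3254.72 → 3,250.

3,250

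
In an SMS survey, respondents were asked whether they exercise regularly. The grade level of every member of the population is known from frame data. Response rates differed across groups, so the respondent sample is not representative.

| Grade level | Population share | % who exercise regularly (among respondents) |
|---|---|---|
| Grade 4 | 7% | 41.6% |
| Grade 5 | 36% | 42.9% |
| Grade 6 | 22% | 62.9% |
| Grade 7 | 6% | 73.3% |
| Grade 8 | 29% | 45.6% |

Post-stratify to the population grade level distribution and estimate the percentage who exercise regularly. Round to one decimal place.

49.8%

Weight each group's respondent value by its population share:
  Grade 4: 0.07 × 41.6 = 2.912
  Grade 5: 0.36 × 42.9 = 15.444
  Grade 6: 0.22 × 62.9 = 13.838
  Grade 7: 0.06 × 73.3 = 4.398
  Grade 8: 0.29 × 45.6 = 13.224
Post-stratified estimate = 49.816 → 49.8%.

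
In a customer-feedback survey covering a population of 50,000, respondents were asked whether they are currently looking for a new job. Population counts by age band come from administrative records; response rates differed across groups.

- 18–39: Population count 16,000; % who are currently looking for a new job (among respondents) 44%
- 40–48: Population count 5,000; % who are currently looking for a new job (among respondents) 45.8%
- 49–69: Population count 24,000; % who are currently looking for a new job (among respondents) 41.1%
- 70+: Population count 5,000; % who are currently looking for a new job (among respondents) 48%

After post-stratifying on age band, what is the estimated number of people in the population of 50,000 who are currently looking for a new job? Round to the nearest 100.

Apply each group's respondent rate to its population count:
  18–39: 16,000 × 44% = 7040
  40–48: 5,000 × 45.8% = 2290
  49–69: 24,000 × 41.1% = 9864
  70+: 5,000 × 48% = 2400
Estimated total = 21,594 → 21,600.

21,600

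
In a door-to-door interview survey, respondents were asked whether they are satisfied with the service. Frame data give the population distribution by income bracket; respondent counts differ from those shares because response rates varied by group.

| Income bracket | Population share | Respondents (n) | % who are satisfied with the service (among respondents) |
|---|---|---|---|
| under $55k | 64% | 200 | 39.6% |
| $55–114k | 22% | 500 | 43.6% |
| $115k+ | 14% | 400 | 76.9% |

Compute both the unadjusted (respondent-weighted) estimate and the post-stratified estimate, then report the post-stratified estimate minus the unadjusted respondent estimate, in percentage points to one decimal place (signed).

-9.3 percentage points

Without adjustment, the pooled respondent share is:
  (200/1100)×39.6 + (500/1100)×43.6 + (400/1100)×76.9 = 54.9818%
Reweighting by population income bracket shares:
  0.64×39.6 + 0.22×43.6 + 0.14×76.9 = 45.702%
Difference = 45.702 − 54.9818 = -9.2798 pp.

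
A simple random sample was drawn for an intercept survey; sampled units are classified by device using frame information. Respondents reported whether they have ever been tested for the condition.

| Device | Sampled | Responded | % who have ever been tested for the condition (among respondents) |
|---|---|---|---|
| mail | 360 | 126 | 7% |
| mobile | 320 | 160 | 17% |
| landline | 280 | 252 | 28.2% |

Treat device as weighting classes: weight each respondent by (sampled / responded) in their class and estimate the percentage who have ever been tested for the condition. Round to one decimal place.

Response rates by class: mail 126/360 = 35%, mobile 160/320 = 50%, landline 252/280 = 90%.
Weighting each respondent by the inverse class response rate inflates each class back to its sampled size, so the class weight is n_sampled:
  mail: 360 × 7 = 2520
  mobile: 320 × 17 = 5440
  landline: 280 × 28.2 = 7896
Adjusted estimate = 15,856 / 960 = 16.5167 → 16.5%.

16.5%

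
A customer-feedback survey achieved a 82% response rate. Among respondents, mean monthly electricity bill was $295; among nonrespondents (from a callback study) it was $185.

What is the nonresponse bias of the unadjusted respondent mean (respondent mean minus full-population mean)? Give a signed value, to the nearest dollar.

+$20

Nonresponse fraction = 1 − 0.82 = 0.18.
Bias = (nonresponse fraction) × (respondent mean − nonrespondent mean)
     = 0.18 × (295 − 185) = 0.18 × 110 = 19.8.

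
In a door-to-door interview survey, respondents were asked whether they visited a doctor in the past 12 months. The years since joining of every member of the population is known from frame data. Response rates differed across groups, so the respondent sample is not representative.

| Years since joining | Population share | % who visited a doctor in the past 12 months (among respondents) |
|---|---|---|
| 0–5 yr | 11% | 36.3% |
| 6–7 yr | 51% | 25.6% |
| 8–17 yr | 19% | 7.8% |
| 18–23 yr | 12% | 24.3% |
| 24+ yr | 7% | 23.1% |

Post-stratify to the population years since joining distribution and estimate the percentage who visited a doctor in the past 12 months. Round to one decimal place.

Reweight to the known years since joining distribution:
  0–5 yr: 0.11 × 36.3 = 3.993
  6–7 yr: 0.51 × 25.6 = 13.056
  8–17 yr: 0.19 × 7.8 = 1.482
  18–23 yr: 0.12 × 24.3 = 2.916
  24+ yr: 0.07 × 23.1 = 1.617
Post-stratified estimate = 23.064 → 23.1%.

23.1%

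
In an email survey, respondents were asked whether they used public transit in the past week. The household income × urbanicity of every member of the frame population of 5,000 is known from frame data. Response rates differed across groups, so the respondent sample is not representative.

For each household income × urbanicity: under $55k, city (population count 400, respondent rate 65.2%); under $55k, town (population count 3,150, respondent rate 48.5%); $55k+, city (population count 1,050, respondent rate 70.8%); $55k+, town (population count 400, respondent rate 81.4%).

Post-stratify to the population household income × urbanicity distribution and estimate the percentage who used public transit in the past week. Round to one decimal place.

57.2%

Reweight to the known household income × urbanicity distribution:
  under $55k, city: (400/5,000) × 65.2 = 5.216
  under $55k, town: (3,150/5,000) × 48.5 = 30.555
  $55k+, city: (1,050/5,000) × 70.8 = 14.868
  $55k+, town: (400/5,000) × 81.4 = 6.512
Post-stratified estimate = 57.151 → 57.2%.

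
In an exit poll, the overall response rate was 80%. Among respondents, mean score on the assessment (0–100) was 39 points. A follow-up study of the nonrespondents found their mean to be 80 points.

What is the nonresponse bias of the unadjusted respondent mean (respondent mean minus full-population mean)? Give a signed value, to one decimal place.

Nonresponse fraction = 1 − 0.8 = 0.2.
Bias = (nonresponse fraction) × (respondent mean − nonrespondent mean)
     = 0.2 × (39 − 80) = 0.2 × -41 = -8.2.

-8.2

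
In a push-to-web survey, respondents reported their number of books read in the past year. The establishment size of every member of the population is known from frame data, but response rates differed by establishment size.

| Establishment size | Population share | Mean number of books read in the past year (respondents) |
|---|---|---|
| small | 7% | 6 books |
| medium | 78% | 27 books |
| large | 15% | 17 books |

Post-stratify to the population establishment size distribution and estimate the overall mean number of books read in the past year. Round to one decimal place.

Each cell contributes population-share × respondent value:
  small: 0.07 × 6 = 0.42
  medium: 0.78 × 27 = 21.06
  large: 0.15 × 17 = 2.55
Post-stratified estimate = 24.03 → 24.0.

24.0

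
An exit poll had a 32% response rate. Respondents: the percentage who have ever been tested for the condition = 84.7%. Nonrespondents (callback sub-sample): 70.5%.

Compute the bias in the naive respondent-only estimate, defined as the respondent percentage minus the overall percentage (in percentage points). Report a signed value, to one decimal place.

Nonresponse fraction = 1 − 0.32 = 0.68.
Bias = (nonresponse fraction) × (respondent percentage − nonrespondent percentage)
     = 0.68 × (84.7 − 70.5) = 0.68 × 14.2 = 9.656.

+9.7 percentage points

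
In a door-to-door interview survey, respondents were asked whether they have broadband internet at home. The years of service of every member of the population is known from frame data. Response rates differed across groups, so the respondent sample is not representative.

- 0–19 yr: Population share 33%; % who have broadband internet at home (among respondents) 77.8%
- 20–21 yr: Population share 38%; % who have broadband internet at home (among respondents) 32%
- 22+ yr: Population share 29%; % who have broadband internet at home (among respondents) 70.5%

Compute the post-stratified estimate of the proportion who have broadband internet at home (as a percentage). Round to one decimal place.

58.3%

Each cell contributes population-share × respondent value:
  0–19 yr: 0.33 × 77.8 = 25.674
  20–21 yr: 0.38 × 32 = 12.16
  22+ yr: 0.29 × 70.5 = 20.445
Post-stratified estimate = 58.279 → 58.3%.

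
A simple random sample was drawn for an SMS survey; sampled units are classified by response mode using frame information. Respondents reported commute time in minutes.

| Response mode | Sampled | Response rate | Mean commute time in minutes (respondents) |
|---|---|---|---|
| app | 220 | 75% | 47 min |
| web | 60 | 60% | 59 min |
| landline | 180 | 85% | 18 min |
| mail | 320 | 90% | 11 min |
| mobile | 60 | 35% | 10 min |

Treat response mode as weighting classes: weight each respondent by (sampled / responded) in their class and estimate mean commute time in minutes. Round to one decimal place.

Each respondent's weight = sampled/responded in their class; summing within a class gives n_sampled, so:
  app: 220 × 47 = 10,340
  web: 60 × 59 = 3540
  landline: 180 × 18 = 3240
  mail: 320 × 11 = 3520
  mobile: 60 × 10 = 600
Adjusted estimate = 21,240 / 840 = 25.2857 → 25.3.

25.3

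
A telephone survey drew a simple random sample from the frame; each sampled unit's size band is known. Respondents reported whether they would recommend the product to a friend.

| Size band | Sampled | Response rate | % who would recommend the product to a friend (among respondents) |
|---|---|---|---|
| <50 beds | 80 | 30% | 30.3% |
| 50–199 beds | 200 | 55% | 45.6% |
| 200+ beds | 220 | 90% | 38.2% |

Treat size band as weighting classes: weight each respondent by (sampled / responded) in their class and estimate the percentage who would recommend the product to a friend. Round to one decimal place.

39.9%

Weighting each respondent by the inverse class response rate inflates each class back to its sampled size, so the class weight is n_sampled:
  <50 beds: 80 × 30.3 = 2424
  50–199 beds: 200 × 45.6 = 9120
  200+ beds: 220 × 38.2 = 8404
Adjusted estimate = 19,948 / 500 = 39.896 → 39.9%.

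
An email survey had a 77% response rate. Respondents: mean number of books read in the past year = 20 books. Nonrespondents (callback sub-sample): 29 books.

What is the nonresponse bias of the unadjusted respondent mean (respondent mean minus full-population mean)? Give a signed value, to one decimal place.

Nonresponse fraction = 1 − 0.77 = 0.23.
Bias = (nonresponse fraction) × (respondent mean − nonrespondent mean)
     = 0.23 × (20 − 29) = 0.23 × -9 = -2.07.

-2.1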